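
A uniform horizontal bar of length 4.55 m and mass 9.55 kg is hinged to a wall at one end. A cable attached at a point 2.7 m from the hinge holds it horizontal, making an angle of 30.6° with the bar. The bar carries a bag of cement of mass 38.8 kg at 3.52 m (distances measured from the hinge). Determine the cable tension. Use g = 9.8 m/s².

About the hinge:
Beam weight: 9.55 × 9.8 = 93.59 N down at 2.275 m → arm 2.275 m, τ = 93.59 × 2.275 = 212.9 N·m clockwise.
Bag of cement: 38.8 × 9.8 = 380.2 N down at 3.52 m → arm 3.52 m, τ = 380.2 × 3.52 = 1338 N·m clockwise.
Total clockwise load moment = 1551 N·m.
The cable tension T acts at 2.7 m; only its component perpendicular to the bar, T sinθ, produces torque. sin 30.6° = 0.509.
Στ = 0 ⇒ T × 2.7 × 0.509 = 1551 ⇒ T = 1551 / 1.374 = 1130 N.

T ≈ 1130 N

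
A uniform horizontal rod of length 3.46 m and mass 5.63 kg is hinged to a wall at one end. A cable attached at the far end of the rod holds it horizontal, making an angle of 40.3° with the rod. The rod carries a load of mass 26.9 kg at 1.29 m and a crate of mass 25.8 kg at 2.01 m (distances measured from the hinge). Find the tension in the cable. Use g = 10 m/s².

T ≈ 430 N

Choose the hinge as the axis so the unknown hinge reaction has zero arm there.
Beam weight: 5.63 × 10 = 56.3 N down at 1.73 m → arm 1.73 m, τ = 56.3 × 1.73 = 97.4 N·m clockwise.
Load: 26.9 × 10 = 269 N down at 1.29 m → arm 1.29 m, τ = 269 × 1.29 = 347 N·m clockwise.
Crate: 25.8 × 10 = 258 N down at 2.01 m → arm 2.01 m, τ = 258 × 2.01 = 518.6 N·m clockwise.
Total clockwise load moment = 963 N·m.
The cable tension T acts at 3.46 m; only its component perpendicular to the rod, T sinθ, produces torque. sin 40.3° = 0.6468.
Balancing moments: T × 3.46 × 0.6468 = 963, giving T = 963 / 2.238 = 430 N.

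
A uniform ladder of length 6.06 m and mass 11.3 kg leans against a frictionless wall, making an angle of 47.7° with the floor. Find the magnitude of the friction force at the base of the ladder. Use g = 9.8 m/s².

About the foot of the ladder:
Ladder weight 11.3×9.8 = 110.7 N acts at 3.03 m along the ladder; its horizontal arm is 3.03·cos47.7° = 2.039 m → τ = 225.7 N·m clockwise.
Wall normal N acts horizontally at the top; its moment arm is the height L sinθ = 6.06·sin47.7° = 4.482 m, counterclockwise.
Setting net torque to zero: N × 4.482 = 225.7 → N = 50.4 N.
ΣFx = 0: friction at the foot balances the wall's push, so f = N_wall = 50.4 N.

f ≈ 50.4 N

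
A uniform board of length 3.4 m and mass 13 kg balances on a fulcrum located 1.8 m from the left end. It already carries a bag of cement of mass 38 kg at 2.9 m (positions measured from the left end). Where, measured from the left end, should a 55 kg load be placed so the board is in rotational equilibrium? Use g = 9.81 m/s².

About the fulcrum (at 1.8 m from the left end):
Beam weight: 13 × 9.81 = 127.5 N down at 1.7 m → arm 0.1 m, τ = 127.5 × 0.1 = 12.75 N·m counterclockwise.
Bag of cement: 38 × 9.81 = 372.8 N down at 2.9 m → arm 1.1 m, τ = 372.8 × 1.1 = 410.1 N·m clockwise.
Net moment of existing loads = 397.4 N·m clockwise.
The load weighs 55 × 9.81 = 539.6 N and must supply an equal counterclockwise moment, so its lever arm about the fulcrum is 397.4 / 539.6 = 0.736 m.
That puts it at 1.8 − 0.736 = 1.06 m from the left end.

x ≈ 1.06 m from the left end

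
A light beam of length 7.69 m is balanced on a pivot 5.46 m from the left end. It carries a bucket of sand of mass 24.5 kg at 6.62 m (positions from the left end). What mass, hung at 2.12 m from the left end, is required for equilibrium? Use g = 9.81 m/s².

Taking torques about the pivot (at 5.46 m from the left end):
Bucket of sand: 24.5 × 9.81 = 240.3 N down at 6.62 m → arm 1.16 m, τ = 240.3 × 1.16 = 278.7 N·m clockwise.
Net moment of known loads = 278.7 N·m clockwise.
An unknown mass m at 2.12 m has arm 3.34 m; its moment is m·g·3.34 counterclockwise.
Balancing moments: m × 9.81 × 3.34 = 278.7, giving m = 278.7 / (9.81 × 3.34) = 8.51 kg.

m ≈ 8.51 kg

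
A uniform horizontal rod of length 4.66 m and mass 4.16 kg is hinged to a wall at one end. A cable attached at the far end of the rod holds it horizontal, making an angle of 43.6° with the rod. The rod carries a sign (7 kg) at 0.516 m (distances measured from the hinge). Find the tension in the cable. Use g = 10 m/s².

Taking torques about the hinge:
Beam weight: 4.16 × 10 = 41.6 N down at 2.33 m → arm 2.33 m, τ = 41.6 × 2.33 = 96.93 N·m clockwise.
Sign: 7 × 10 = 70 N down at 0.516 m → arm 0.516 m, τ = 70 × 0.516 = 36.12 N·m clockwise.
Total clockwise load moment = 133.1 N·m.
The cable tension T acts at 4.66 m; only its component perpendicular to the rod, T sinθ, produces torque. sin 43.6° = 0.6896.
Στ = 0 ⇒ T × 4.66 × 0.6896 = 133.1 ⇒ T = 133.1 / 3.214 = 41.4 N.

T ≈ 41.4 N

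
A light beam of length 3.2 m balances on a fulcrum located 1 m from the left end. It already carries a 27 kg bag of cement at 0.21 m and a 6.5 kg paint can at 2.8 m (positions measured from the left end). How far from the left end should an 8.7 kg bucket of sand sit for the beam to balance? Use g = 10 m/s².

x ≈ 2.11 m from the left end

Take moments about the fulcrum (at 1 m from the left end).
Bag of cement: 27 × 10 = 270 N down at 0.21 m → arm 0.79 m, τ = 270 × 0.79 = 213.3 N·m counterclockwise.
Paint can: 6.5 × 10 = 65 N down at 2.8 m → arm 1.8 m, τ = 65 × 1.8 = 117 N·m clockwise.
Net moment of existing loads = 96.3 N·m counterclockwise.
The bucket of sand weighs 8.7 × 10 = 87 N and must supply an equal clockwise moment, so its lever arm about the fulcrum is 96.3 / 87 = 1.11 m.
That puts it at 1 + 1.11 = 2.11 m from the left end.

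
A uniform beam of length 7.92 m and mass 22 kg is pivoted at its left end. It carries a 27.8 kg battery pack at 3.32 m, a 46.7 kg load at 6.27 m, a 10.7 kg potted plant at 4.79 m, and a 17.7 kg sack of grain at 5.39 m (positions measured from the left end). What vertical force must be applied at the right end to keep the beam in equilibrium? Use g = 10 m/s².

About the left end:
Beam weight: 22 × 10 = 220 N down at 3.96 m → arm 3.96 m, τ = 220 × 3.96 = 871.2 N·m clockwise.
Battery pack: 27.8 × 10 = 278 N down at 3.32 m → arm 3.32 m, τ = 278 × 3.32 = 923 N·m clockwise.
Load: 46.7 × 10 = 467 N down at 6.27 m → arm 6.27 m, τ = 467 × 6.27 = 2928 N·m clockwise.
Potted plant: 10.7 × 10 = 107 N down at 4.79 m → arm 4.79 m, τ = 107 × 4.79 = 512.5 N·m clockwise.
Sack of grain: 17.7 × 10 = 177 N down at 5.39 m → arm 5.39 m, τ = 177 × 5.39 = 954 N·m clockwise.
Net moment of the loads = 6189 N·m clockwise.
The upward force F acts at the right end, arm 7.92 m, giving F × 7.92 counterclockwise.
Setting net torque to zero: F × 7.92 = 6189 → F = 6189 / 7.92 = 781 N.

F ≈ 781 N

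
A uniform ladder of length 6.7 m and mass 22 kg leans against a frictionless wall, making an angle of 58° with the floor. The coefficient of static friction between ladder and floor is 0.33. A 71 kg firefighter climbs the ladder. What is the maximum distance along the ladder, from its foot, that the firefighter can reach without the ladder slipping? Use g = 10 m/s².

d ≈ 3.6 m

Choose the foot of the ladder as the axis so the floor normal and friction both act there and drop out.
Ladder weight 22×10 = 220 N acts at 3.35 m along the ladder; its horizontal arm is 3.35·cos58° = 1.775 m → τ = 390.5 N·m clockwise.
Firefighter weight 71×10 = 710 N at distance d → arm d·cos58° → τ = 710·d·0.5299 clockwise.
Wall normal N at the top has arm L sinθ = 5.682 m counterclockwise, so Στ = 0 gives N·5.682 = 390.5 + 376.2·d.
ΣFy = 0 ⇒ N_floor = 930 N, so the maximum friction is μ_s·N_floor = 0.33×930 = 306.9 N. ΣFx = 0 ⇒ N_wall = f, so at the slipping point N = 306.9 N.
Substituting: 306.9×5.682 = 390.5 + 376.2·d ⇒ d = (1744 − 390.5) / 376.2 = 3.6 m.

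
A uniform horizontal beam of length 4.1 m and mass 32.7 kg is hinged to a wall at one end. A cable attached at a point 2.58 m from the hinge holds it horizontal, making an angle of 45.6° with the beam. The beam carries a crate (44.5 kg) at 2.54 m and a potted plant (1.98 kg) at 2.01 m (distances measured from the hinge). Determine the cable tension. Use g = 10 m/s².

Choose the hinge as the axis so the unknown hinge reaction has zero arm there.
Beam weight: 32.7 × 10 = 327 N down at 2.05 m → arm 2.05 m, τ = 327 × 2.05 = 670.3 N·m clockwise.
Crate: 44.5 × 10 = 445 N down at 2.54 m → arm 2.54 m, τ = 445 × 2.54 = 1130 N·m clockwise.
Potted plant: 1.98 × 10 = 19.8 N down at 2.01 m → arm 2.01 m, τ = 19.8 × 2.01 = 39.8 N·m clockwise.
Total clockwise load moment = 1840 N·m.
The cable tension T acts at 2.58 m; only its component perpendicular to the beam, T sinθ, produces torque. sin 45.6° = 0.7145.
Balancing moments: T × 2.58 × 0.7145 = 1840, giving T = 1840 / 1.843 = 998 N.

T ≈ 998 N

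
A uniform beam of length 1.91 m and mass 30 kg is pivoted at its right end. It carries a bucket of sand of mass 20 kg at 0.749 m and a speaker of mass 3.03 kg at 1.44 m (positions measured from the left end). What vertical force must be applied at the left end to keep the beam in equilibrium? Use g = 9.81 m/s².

F ≈ 274 N

Sum moments about the right end (the unknown pivot reaction has zero arm there).
Beam weight: 30 × 9.81 = 294.3 N down at 0.955 m → arm 0.955 m, τ = 294.3 × 0.955 = 281.1 N·m counterclockwise.
Bucket of sand: 20 × 9.81 = 196.2 N down at 0.749 m → arm 1.161 m, τ = 196.2 × 1.161 = 227.8 N·m counterclockwise.
Speaker: 3.03 × 9.81 = 29.72 N down at 1.44 m → arm 0.47 m, τ = 29.72 × 0.47 = 13.97 N·m counterclockwise.
Net moment of the loads = 522.9 N·m counterclockwise.
The upward force F acts at the left end, arm 1.91 m, giving F × 1.91 clockwise.
For rotational equilibrium, F × 1.91 = 522.9, so F = 522.9 / 1.91 = 274 N.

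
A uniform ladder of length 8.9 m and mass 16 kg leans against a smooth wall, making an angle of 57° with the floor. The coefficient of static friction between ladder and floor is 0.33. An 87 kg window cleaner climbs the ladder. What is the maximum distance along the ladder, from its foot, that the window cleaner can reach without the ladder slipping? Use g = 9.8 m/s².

About the foot of the ladder:
Ladder weight 16×9.8 = 156.8 N acts at 4.45 m along the ladder; its horizontal arm is 4.45·cos57° = 2.424 m → τ = 380.1 N·m clockwise.
Window cleaner weight 87×9.8 = 852.6 N at distance d → arm d·cos57° → τ = 852.6·d·0.5446 clockwise.
Wall normal N at the top has arm L sinθ = 7.464 m counterclockwise, so Στ = 0 gives N·7.464 = 380.1 + 464.3·d.
ΣFy = 0 ⇒ N_floor = 1009 N, so the maximum friction is μ_s·N_floor = 0.33×1009 = 333 N. ΣFx = 0 ⇒ N_wall = f, so at the slipping point N = 333 N.
Substituting: 333×7.464 = 380.1 + 464.3·d ⇒ d = (2486 − 380.1) / 464.3 = 4.54 m.

d ≈ 4.54 m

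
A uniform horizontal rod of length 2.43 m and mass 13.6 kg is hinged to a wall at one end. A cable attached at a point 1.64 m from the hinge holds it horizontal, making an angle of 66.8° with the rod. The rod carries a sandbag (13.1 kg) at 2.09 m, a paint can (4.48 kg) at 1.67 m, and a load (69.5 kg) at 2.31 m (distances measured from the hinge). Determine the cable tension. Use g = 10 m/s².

T ≈ 1410 N

About the hinge:
Beam weight: 13.6 × 10 = 136 N down at 1.215 m → arm 1.215 m, τ = 136 × 1.215 = 165.2 N·m clockwise.
Sandbag: 13.1 × 10 = 131 N down at 2.09 m → arm 2.09 m, τ = 131 × 2.09 = 273.8 N·m clockwise.
Paint can: 4.48 × 10 = 44.8 N down at 1.67 m → arm 1.67 m, τ = 44.8 × 1.67 = 74.82 N·m clockwise.
Load: 69.5 × 10 = 695 N down at 2.31 m → arm 2.31 m, τ = 695 × 2.31 = 1605 N·m clockwise.
Total clockwise load moment = 2119 N·m.
The cable tension T acts at 1.64 m; only its component perpendicular to the rod, T sinθ, produces torque. sin 66.8° = 0.9191.
Balancing moments: T × 1.64 × 0.9191 = 2119, giving T = 2119 / 1.507 = 1410 N.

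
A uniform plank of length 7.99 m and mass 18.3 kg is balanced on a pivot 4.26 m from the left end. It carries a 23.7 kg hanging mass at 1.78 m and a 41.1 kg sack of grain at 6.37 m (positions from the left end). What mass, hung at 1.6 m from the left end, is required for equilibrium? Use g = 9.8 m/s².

m ≈ 8.68 kg

Taking torques about the pivot (at 4.26 m from the left end):
Beam weight: 18.3 × 9.8 = 179.3 N down at 3.995 m → arm 0.265 m, τ = 179.3 × 0.265 = 47.51 N·m counterclockwise.
Hanging mass: 23.7 × 9.8 = 232.3 N down at 1.78 m → arm 2.48 m, τ = 232.3 × 2.48 = 576.1 N·m counterclockwise.
Sack of grain: 41.1 × 9.8 = 402.8 N down at 6.37 m → arm 2.11 m, τ = 402.8 × 2.11 = 849.9 N·m clockwise.
Net moment of known loads = 226.3 N·m clockwise.
An unknown mass m at 1.6 m has arm 2.66 m; its moment is m·g·2.66 counterclockwise.
Balancing moments: m × 9.8 × 2.66 = 226.3, giving m = 226.3 / (9.8 × 2.66) = 8.68 kg.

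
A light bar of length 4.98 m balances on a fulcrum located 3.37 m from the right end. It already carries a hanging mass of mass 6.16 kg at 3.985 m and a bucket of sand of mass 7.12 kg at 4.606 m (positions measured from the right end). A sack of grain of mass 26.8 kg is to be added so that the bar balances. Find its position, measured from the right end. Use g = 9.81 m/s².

x ≈ 2.9 m from the right end

Choose the fulcrum (at 3.37 m from the right end) as the axis so the support reaction has zero arm there.
Hanging mass: 6.16 × 9.81 = 60.43 N down at 3.985 m → arm 0.615 m, τ = 60.43 × 0.615 = 37.16 N·m counterclockwise.
Bucket of sand: 7.12 × 9.81 = 69.85 N down at 4.606 m → arm 1.236 m, τ = 69.85 × 1.236 = 86.33 N·m counterclockwise.
Net moment of existing loads = 123.5 N·m counterclockwise.
The sack of grain weighs 26.8 × 9.81 = 262.9 N and must supply an equal clockwise moment, so its lever arm about the fulcrum is 123.5 / 262.9 = 0.47 m.
That puts it at 3.37 − 0.47 = 2.9 m from the right end.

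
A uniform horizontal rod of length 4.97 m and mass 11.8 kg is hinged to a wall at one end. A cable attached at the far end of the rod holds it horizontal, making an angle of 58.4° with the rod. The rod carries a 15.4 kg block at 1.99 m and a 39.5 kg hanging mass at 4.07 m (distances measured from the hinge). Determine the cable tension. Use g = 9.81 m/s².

T ≈ 512 N

Choose the hinge as the axis so the unknown hinge reaction has zero arm there.
Beam weight: 11.8 × 9.81 = 115.8 N down at 2.485 m → arm 2.485 m, τ = 115.8 × 2.485 = 287.8 N·m clockwise.
Block: 15.4 × 9.81 = 151.1 N down at 1.99 m → arm 1.99 m, τ = 151.1 × 1.99 = 300.7 N·m clockwise.
Hanging mass: 39.5 × 9.81 = 387.5 N down at 4.07 m → arm 4.07 m, τ = 387.5 × 4.07 = 1577 N·m clockwise.
Total clockwise load moment = 2166 N·m.
The cable tension T acts at 4.97 m; only its component perpendicular to the rod, T sinθ, produces torque. sin 58.4° = 0.8517.
Balancing moments: T × 4.97 × 0.8517 = 2166, giving T = 2166 / 4.233 = 512 N.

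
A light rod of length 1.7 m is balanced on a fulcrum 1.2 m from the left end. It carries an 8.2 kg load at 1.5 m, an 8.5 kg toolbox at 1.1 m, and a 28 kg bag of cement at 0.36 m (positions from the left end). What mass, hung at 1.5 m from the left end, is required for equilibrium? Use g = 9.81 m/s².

Take moments about the fulcrum (at 1.2 m from the left end).
Load: 8.2 × 9.81 = 80.44 N down at 1.5 m → arm 0.3 m, τ = 80.44 × 0.3 = 24.13 N·m clockwise.
Toolbox: 8.5 × 9.81 = 83.39 N down at 1.1 m → arm 0.1 m, τ = 83.39 × 0.1 = 8.339 N·m counterclockwise.
Bag of cement: 28 × 9.81 = 274.7 N down at 0.36 m → arm 0.84 m, τ = 274.7 × 0.84 = 230.7 N·m counterclockwise.
Net moment of known loads = 214.9 N·m counterclockwise.
An unknown mass m at 1.5 m has arm 0.3 m; its moment is m·g·0.3 clockwise.
Setting net torque to zero: m × 9.81 × 0.3 = 214.9 → m = 214.9 / (9.81 × 0.3) = 73 kg.

m ≈ 73 kg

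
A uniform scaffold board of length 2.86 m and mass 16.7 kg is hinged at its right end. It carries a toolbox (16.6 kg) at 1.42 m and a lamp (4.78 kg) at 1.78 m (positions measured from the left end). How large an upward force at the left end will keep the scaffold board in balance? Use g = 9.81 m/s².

Take moments about the right end.
Beam weight: 16.7 × 9.81 = 163.8 N down at 1.43 m → arm 1.43 m, τ = 163.8 × 1.43 = 234.2 N·m counterclockwise.
Toolbox: 16.6 × 9.81 = 162.8 N down at 1.42 m → arm 1.44 m, τ = 162.8 × 1.44 = 234.4 N·m counterclockwise.
Lamp: 4.78 × 9.81 = 46.89 N down at 1.78 m → arm 1.08 m, τ = 46.89 × 1.08 = 50.64 N·m counterclockwise.
Net moment of the loads = 519.2 N·m counterclockwise.
The upward force F acts at the left end, arm 2.86 m, giving F × 2.86 clockwise.
Στ = 0 ⇒ F × 2.86 = 519.2 ⇒ F = 519.2 / 2.86 = 182 N.

F ≈ 182 N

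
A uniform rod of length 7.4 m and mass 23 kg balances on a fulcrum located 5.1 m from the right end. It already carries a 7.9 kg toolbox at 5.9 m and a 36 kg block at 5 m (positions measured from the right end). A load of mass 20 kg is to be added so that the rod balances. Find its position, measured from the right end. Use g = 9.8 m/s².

x ≈ 6.57 m from the right end

Take moments about the fulcrum (at 5.1 m from the right end).
Beam weight: 23 × 9.8 = 225.4 N down at 3.7 m → arm 1.4 m, τ = 225.4 × 1.4 = 315.6 N·m clockwise.
Toolbox: 7.9 × 9.8 = 77.42 N down at 5.9 m → arm 0.8 m, τ = 77.42 × 0.8 = 61.94 N·m counterclockwise.
Block: 36 × 9.8 = 352.8 N down at 5 m → arm 0.1 m, τ = 352.8 × 0.1 = 35.28 N·m clockwise.
Net moment of existing loads = 288.9 N·m clockwise.
The load weighs 20 × 9.8 = 196 N and must supply an equal counterclockwise moment, so its lever arm about the fulcrum is 288.9 / 196 = 1.47 m.
That puts it at 5.1 + 1.47 = 6.57 m from the right end.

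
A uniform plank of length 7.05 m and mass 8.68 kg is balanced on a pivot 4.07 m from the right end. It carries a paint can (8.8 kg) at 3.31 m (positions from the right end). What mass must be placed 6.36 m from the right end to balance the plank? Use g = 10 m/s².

m ≈ 4.99 kg

Take moments about the pivot (at 4.07 m from the right end).
Beam weight: 8.68 × 10 = 86.8 N down at 3.525 m → arm 0.545 m, τ = 86.8 × 0.545 = 47.31 N·m clockwise.
Paint can: 8.8 × 10 = 88 N down at 3.31 m → arm 0.76 m, τ = 88 × 0.76 = 66.88 N·m clockwise.
Net moment of known loads = 114.2 N·m clockwise.
An unknown mass m at 6.36 m has arm 2.29 m; its moment is m·g·2.29 counterclockwise.
For rotational equilibrium, m × 10 × 2.29 = 114.2, so m = 114.2 / (10 × 2.29) = 4.99 kg.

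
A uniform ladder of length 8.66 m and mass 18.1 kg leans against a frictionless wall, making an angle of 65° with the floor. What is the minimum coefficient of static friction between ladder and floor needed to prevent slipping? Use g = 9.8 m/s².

Choose the foot of the ladder as the axis so the floor normal and friction both act there and drop out.
Ladder weight 18.1×9.8 = 177.4 N acts at 4.33 m along the ladder; its horizontal arm is 4.33·cos65° = 1.83 m → τ = 324.6 N·m clockwise.
Wall normal N acts horizontally at the top; its moment arm is the height L sinθ = 8.66·sin65° = 7.849 m, counterclockwise.
For rotational equilibrium, N × 7.849 = 324.6, so N = 41.36 N.
ΣFx = 0 ⇒ f = N_wall = 41.36 N. ΣFy = 0 ⇒ N_floor = 177.4 N.
μ_min = f / N_floor = 41.36 / 177.4 = 0.233.

μ_min ≈ 0.233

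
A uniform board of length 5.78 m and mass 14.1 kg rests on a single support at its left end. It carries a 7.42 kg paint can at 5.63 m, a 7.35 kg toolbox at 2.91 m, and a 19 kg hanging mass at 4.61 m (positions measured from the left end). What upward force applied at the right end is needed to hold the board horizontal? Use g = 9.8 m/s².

Sum moments about the left end (the unknown pivot reaction has zero arm there).
Beam weight: 14.1 × 9.8 = 138.2 N down at 2.89 m → arm 2.89 m, τ = 138.2 × 2.89 = 399.4 N·m clockwise.
Paint can: 7.42 × 9.8 = 72.72 N down at 5.63 m → arm 5.63 m, τ = 72.72 × 5.63 = 409.4 N·m clockwise.
Toolbox: 7.35 × 9.8 = 72.03 N down at 2.91 m → arm 2.91 m, τ = 72.03 × 2.91 = 209.6 N·m clockwise.
Hanging mass: 19 × 9.8 = 186.2 N down at 4.61 m → arm 4.61 m, τ = 186.2 × 4.61 = 858.4 N·m clockwise.
Net moment of the loads = 1877 N·m clockwise.
The upward force F acts at the right end, arm 5.78 m, giving F × 5.78 counterclockwise.
For rotational equilibrium, F × 5.78 = 1877, so F = 1877 / 5.78 = 325 N.

F ≈ 325 N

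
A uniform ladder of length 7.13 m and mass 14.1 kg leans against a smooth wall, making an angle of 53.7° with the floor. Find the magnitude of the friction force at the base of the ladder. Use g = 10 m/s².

f ≈ 51.8 N

Take moments about the foot of the ladder.
Ladder weight 14.1×10 = 141 N acts at 3.565 m along the ladder; its horizontal arm is 3.565·cos53.7° = 2.111 m → τ = 297.7 N·m clockwise.
Wall normal N acts horizontally at the top; its moment arm is the height L sinθ = 7.13·sin53.7° = 5.746 m, counterclockwise.
For rotational equilibrium, N × 5.746 = 297.7, so N = 51.8 N.
ΣFx = 0: friction at the foot balances the wall's push, so f = N_wall = 51.8 N.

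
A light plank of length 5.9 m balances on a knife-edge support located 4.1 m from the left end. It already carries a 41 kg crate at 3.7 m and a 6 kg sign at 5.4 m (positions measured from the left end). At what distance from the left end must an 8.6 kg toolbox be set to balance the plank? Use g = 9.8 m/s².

Take moments about the knife-edge support (at 4.1 m from the left end).
Crate: 41 × 9.8 = 401.8 N down at 3.7 m → arm 0.4 m, τ = 401.8 × 0.4 = 160.7 N·m counterclockwise.
Sign: 6 × 9.8 = 58.8 N down at 5.4 m → arm 1.3 m, τ = 58.8 × 1.3 = 76.44 N·m clockwise.
Net moment of existing loads = 84.26 N·m counterclockwise.
The toolbox weighs 8.6 × 9.8 = 84.28 N and must supply an equal clockwise moment, so its lever arm about the knife-edge support is 84.26 / 84.28 = 1 m.
That puts it at 4.1 + 1 = 5.1 m from the left end.

x ≈ 5.1 m from the left end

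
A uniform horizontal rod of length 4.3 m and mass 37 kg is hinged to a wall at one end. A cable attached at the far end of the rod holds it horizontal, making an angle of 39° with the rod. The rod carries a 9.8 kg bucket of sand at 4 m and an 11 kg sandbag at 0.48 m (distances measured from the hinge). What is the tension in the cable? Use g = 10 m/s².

T ≈ 458 N

Choose the hinge as the axis so the unknown hinge reaction has zero arm there.
Beam weight: 37 × 10 = 370 N down at 2.15 m → arm 2.15 m, τ = 370 × 2.15 = 795.5 N·m clockwise.
Bucket of sand: 9.8 × 10 = 98 N down at 4 m → arm 4 m, τ = 98 × 4 = 392 N·m clockwise.
Sandbag: 11 × 10 = 110 N down at 0.48 m → arm 0.48 m, τ = 110 × 0.48 = 52.8 N·m clockwise.
Total clockwise load moment = 1240 N·m.
The cable tension T acts at 4.3 m; only its component perpendicular to the rod, T sinθ, produces torque. sin 39° = 0.6293.
Balancing moments: T × 4.3 × 0.6293 = 1240, giving T = 1240 / 2.706 = 458 N.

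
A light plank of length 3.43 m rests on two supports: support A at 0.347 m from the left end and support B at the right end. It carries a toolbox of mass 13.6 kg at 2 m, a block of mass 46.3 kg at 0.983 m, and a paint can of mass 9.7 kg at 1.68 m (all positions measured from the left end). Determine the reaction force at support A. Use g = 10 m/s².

R_A ≈ 486 N

Sum moments about support B (its reaction then has zero moment arm).
Toolbox: 13.6 × 10 = 136 N down at 2 m → arm 1.43 m, τ = 136 × 1.43 = 194.5 N·m counterclockwise.
Block: 46.3 × 10 = 463 N down at 0.983 m → arm 2.447 m, τ = 463 × 2.447 = 1133 N·m counterclockwise.
Paint can: 9.7 × 10 = 97 N down at 1.68 m → arm 1.75 m, τ = 97 × 1.75 = 169.8 N·m counterclockwise.
Net load moment about support B = 1497 N·m counterclockwise.
Reaction R at support A is upward at 0.347 m, arm 3.083 m → moment R × 3.083 clockwise.
Setting net torque to zero: R × 3.083 = 1497 → R = 486 N.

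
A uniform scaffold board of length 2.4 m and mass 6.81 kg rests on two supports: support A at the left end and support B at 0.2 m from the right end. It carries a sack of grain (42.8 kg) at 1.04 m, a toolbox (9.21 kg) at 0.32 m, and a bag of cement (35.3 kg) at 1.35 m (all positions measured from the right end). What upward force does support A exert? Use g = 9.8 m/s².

Sum moments about support B (its reaction then has zero moment arm).
Beam weight: 6.81 × 9.8 = 66.74 N down at 1.2 m → arm 1 m, τ = 66.74 × 1 = 66.74 N·m counterclockwise.
Sack of grain: 42.8 × 9.8 = 419.4 N down at 1.04 m → arm 0.84 m, τ = 419.4 × 0.84 = 352.3 N·m counterclockwise.
Toolbox: 9.21 × 9.8 = 90.26 N down at 0.32 m → arm 0.12 m, τ = 90.26 × 0.12 = 10.83 N·m counterclockwise.
Bag of cement: 35.3 × 9.8 = 345.9 N down at 1.35 m → arm 1.15 m, τ = 345.9 × 1.15 = 397.8 N·m counterclockwise.
Net load moment about support B = 827.7 N·m counterclockwise.
Reaction R at support A is upward at 2.4 m, arm 2.2 m → moment R × 2.2 clockwise.
Setting net torque to zero: R × 2.2 = 827.7 → R = 376 N.

R_A ≈ 376 N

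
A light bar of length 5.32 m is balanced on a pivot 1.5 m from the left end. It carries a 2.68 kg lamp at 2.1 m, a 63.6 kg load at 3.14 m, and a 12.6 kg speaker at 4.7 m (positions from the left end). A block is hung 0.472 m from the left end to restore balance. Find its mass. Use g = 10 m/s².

m ≈ 142 kg

Taking torques about the pivot (at 1.5 m from the left end):
Lamp: 2.68 × 10 = 26.8 N down at 2.1 m → arm 0.6 m, τ = 26.8 × 0.6 = 16.08 N·m clockwise.
Load: 63.6 × 10 = 636 N down at 3.14 m → arm 1.64 m, τ = 636 × 1.64 = 1043 N·m clockwise.
Speaker: 12.6 × 10 = 126 N down at 4.7 m → arm 3.2 m, τ = 126 × 3.2 = 403.2 N·m clockwise.
Net moment of known loads = 1462 N·m clockwise.
An unknown mass m at 0.472 m has arm 1.028 m; its moment is m·g·1.028 counterclockwise.
Setting net torque to zero: m × 10 × 1.028 = 1462 → m = 1462 / (10 × 1.028) = 142 kg.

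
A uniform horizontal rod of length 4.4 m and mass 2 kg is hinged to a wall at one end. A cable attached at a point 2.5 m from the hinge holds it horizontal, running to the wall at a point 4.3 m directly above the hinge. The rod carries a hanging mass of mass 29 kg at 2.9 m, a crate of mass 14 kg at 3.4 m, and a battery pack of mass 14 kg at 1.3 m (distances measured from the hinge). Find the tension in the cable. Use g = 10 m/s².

Taking torques about the hinge:
Beam weight: 2 × 10 = 20 N down at 2.2 m → arm 2.2 m, τ = 20 × 2.2 = 44 N·m clockwise.
Hanging mass: 29 × 10 = 290 N down at 2.9 m → arm 2.9 m, τ = 290 × 2.9 = 841 N·m clockwise.
Crate: 14 × 10 = 140 N down at 3.4 m → arm 3.4 m, τ = 140 × 3.4 = 476 N·m clockwise.
Battery pack: 14 × 10 = 140 N down at 1.3 m → arm 1.3 m, τ = 140 × 1.3 = 182 N·m clockwise.
Total clockwise load moment = 1543 N·m.
The cable tension T acts at 2.5 m; only its component perpendicular to the rod, T sinθ, produces torque. sinθ = h/√(h²+d²) = 4.3/√(4.3²+2.5²) = 0.8645.
For rotational equilibrium, T × 2.5 × 0.8645 = 1543, so T = 1543 / 2.161 = 714 N.

T ≈ 714 N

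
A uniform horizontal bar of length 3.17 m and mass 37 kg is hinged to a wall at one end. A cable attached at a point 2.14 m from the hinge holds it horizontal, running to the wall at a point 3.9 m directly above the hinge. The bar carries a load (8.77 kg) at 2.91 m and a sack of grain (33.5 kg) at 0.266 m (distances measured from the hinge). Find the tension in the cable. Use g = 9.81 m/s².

Sum moments about the hinge (the unknown hinge reaction has zero arm there).
Beam weight: 37 × 9.81 = 363 N down at 1.585 m → arm 1.585 m, τ = 363 × 1.585 = 575.4 N·m clockwise.
Load: 8.77 × 9.81 = 86.03 N down at 2.91 m → arm 2.91 m, τ = 86.03 × 2.91 = 250.3 N·m clockwise.
Sack of grain: 33.5 × 9.81 = 328.6 N down at 0.266 m → arm 0.266 m, τ = 328.6 × 0.266 = 87.41 N·m clockwise.
Total clockwise load moment = 913.1 N·m.
The cable tension T acts at 2.14 m; only its component perpendicular to the bar, T sinθ, produces torque. sinθ = h/√(h²+d²) = 3.9/√(3.9²+2.14²) = 0.8767.
For rotational equilibrium, T × 2.14 × 0.8767 = 913.1, so T = 913.1 / 1.876 = 487 N.

T ≈ 487 N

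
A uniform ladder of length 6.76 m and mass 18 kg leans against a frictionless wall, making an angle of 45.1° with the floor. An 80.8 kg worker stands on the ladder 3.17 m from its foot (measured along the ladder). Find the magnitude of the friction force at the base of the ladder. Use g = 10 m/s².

Sum moments about the foot of the ladder (the floor normal and friction both act there and drop out).
Ladder weight 18×10 = 180 N acts at 3.38 m along the ladder; its horizontal arm is 3.38·cos45.1° = 2.386 m → τ = 429.5 N·m clockwise.
Worker: 80.8×10 = 808 N at 3.17 m → arm 2.238 m → τ = 1808 N·m clockwise.
Wall normal N acts horizontally at the top; its moment arm is the height L sinθ = 6.76·sin45.1° = 4.788 m, counterclockwise.
Balancing moments: N × 4.788 = 2238, giving N = 467 N.
ΣFx = 0: friction at the foot balances the wall's push, so f = N_wall = 467 N.

f ≈ 467 N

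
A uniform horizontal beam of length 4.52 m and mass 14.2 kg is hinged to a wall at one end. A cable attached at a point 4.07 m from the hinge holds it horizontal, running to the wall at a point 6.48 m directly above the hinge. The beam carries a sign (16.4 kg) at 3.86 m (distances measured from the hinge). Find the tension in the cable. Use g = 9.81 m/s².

T ≈ 272 N

Taking torques about the hinge:
Beam weight: 14.2 × 9.81 = 139.3 N down at 2.26 m → arm 2.26 m, τ = 139.3 × 2.26 = 314.8 N·m clockwise.
Sign: 16.4 × 9.81 = 160.9 N down at 3.86 m → arm 3.86 m, τ = 160.9 × 3.86 = 621.1 N·m clockwise.
Total clockwise load moment = 935.9 N·m.
The cable tension T acts at 4.07 m; only its component perpendicular to the beam, T sinθ, produces torque. sinθ = h/√(h²+d²) = 6.48/√(6.48²+4.07²) = 0.8468.
Στ = 0 ⇒ T × 4.07 × 0.8468 = 935.9 ⇒ T = 935.9 / 3.446 = 272 N.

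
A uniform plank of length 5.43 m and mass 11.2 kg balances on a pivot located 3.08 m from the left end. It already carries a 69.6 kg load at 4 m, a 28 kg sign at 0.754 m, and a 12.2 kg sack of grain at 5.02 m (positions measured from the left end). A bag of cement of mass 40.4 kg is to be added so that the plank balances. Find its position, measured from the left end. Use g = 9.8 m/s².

About the pivot (at 3.08 m from the left end):
Beam weight: 11.2 × 9.8 = 109.8 N down at 2.715 m → arm 0.365 m, τ = 109.8 × 0.365 = 40.08 N·m counterclockwise.
Load: 69.6 × 9.8 = 682.1 N down at 4 m → arm 0.92 m, τ = 682.1 × 0.92 = 627.5 N·m clockwise.
Sign: 28 × 9.8 = 274.4 N down at 0.754 m → arm 2.326 m, τ = 274.4 × 2.326 = 638.3 N·m counterclockwise.
Sack of grain: 12.2 × 9.8 = 119.6 N down at 5.02 m → arm 1.94 m, τ = 119.6 × 1.94 = 232 N·m clockwise.
Net moment of existing loads = 181.1 N·m clockwise.
The bag of cement weighs 40.4 × 9.8 = 395.9 N and must supply an equal counterclockwise moment, so its lever arm about the pivot is 181.1 / 395.9 = 0.457 m.
That puts it at 3.08 − 0.457 = 2.62 m from the left end.

x ≈ 2.62 m from the left end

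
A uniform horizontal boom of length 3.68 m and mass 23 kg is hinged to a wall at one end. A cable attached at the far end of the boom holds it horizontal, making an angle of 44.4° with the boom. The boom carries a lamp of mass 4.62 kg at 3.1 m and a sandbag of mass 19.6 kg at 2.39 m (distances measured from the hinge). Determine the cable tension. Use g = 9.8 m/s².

Choose the hinge as the axis so the unknown hinge reaction has zero arm there.
Beam weight: 23 × 9.8 = 225.4 N down at 1.84 m → arm 1.84 m, τ = 225.4 × 1.84 = 414.7 N·m clockwise.
Lamp: 4.62 × 9.8 = 45.28 N down at 3.1 m → arm 3.1 m, τ = 45.28 × 3.1 = 140.4 N·m clockwise.
Sandbag: 19.6 × 9.8 = 192.1 N down at 2.39 m → arm 2.39 m, τ = 192.1 × 2.39 = 459.1 N·m clockwise.
Total clockwise load moment = 1014 N·m.
The cable tension T acts at 3.68 m; only its component perpendicular to the boom, T sinθ, produces torque. sin 44.4° = 0.6997.
Balancing moments: T × 3.68 × 0.6997 = 1014, giving T = 1014 / 2.575 = 394 N.

T ≈ 394 N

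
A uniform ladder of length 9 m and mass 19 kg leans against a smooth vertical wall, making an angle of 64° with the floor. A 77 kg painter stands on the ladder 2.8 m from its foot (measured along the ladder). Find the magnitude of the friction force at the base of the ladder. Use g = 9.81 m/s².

Choose the foot of the ladder as the axis so the floor normal and friction both act there and drop out.
Ladder weight 19×9.81 = 186.4 N acts at 4.5 m along the ladder; its horizontal arm is 4.5·cos64° = 1.973 m → τ = 367.8 N·m clockwise.
Painter: 77×9.81 = 755.4 N at 2.8 m → arm 1.227 m → τ = 926.9 N·m clockwise.
Wall normal N acts horizontally at the top; its moment arm is the height L sinθ = 9·sin64° = 8.089 m, counterclockwise.
Στ = 0 ⇒ N × 8.089 = 1295 ⇒ N = 160 N.
ΣFx = 0: friction at the foot balances the wall's push, so f = N_wall = 160 N.

f ≈ 160 N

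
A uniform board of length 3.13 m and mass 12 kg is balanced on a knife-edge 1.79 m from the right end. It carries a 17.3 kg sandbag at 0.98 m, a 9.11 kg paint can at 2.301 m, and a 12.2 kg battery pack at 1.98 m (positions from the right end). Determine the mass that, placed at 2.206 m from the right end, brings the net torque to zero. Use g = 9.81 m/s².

m ≈ 23.4 kg

Sum moments about the knife-edge (at 1.79 m from the right end) (the support reaction has zero arm there).
Beam weight: 12 × 9.81 = 117.7 N down at 1.565 m → arm 0.225 m, τ = 117.7 × 0.225 = 26.48 N·m clockwise.
Sandbag: 17.3 × 9.81 = 169.7 N down at 0.98 m → arm 0.81 m, τ = 169.7 × 0.81 = 137.5 N·m clockwise.
Paint can: 9.11 × 9.81 = 89.37 N down at 2.301 m → arm 0.511 m, τ = 89.37 × 0.511 = 45.67 N·m counterclockwise.
Battery pack: 12.2 × 9.81 = 119.7 N down at 1.98 m → arm 0.19 m, τ = 119.7 × 0.19 = 22.74 N·m counterclockwise.
Net moment of known loads = 95.57 N·m clockwise.
An unknown mass m at 2.206 m has arm 0.416 m; its moment is m·g·0.416 counterclockwise.
Balancing moments: m × 9.81 × 0.416 = 95.57, giving m = 95.57 / (9.81 × 0.416) = 23.4 kg.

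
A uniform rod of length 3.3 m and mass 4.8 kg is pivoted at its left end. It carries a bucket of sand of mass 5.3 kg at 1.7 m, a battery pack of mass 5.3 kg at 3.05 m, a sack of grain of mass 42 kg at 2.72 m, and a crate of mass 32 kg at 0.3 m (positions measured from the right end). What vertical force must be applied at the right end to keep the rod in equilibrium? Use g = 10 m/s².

F ≈ 418 N

About the left end:
Beam weight: 4.8 × 10 = 48 N down at 1.65 m → arm 1.65 m, τ = 48 × 1.65 = 79.2 N·m clockwise.
Bucket of sand: 5.3 × 10 = 53 N down at 1.7 m → arm 1.6 m, τ = 53 × 1.6 = 84.8 N·m clockwise.
Battery pack: 5.3 × 10 = 53 N down at 3.05 m → arm 0.25 m, τ = 53 × 0.25 = 13.25 N·m clockwise.
Sack of grain: 42 × 10 = 420 N down at 2.72 m → arm 0.58 m, τ = 420 × 0.58 = 243.6 N·m clockwise.
Crate: 32 × 10 = 320 N down at 0.3 m → arm 3 m, τ = 320 × 3 = 960 N·m clockwise.
Net moment of the loads = 1381 N·m clockwise.
The upward force F acts at the right end, arm 3.3 m, giving F × 3.3 counterclockwise.
Balancing moments: F × 3.3 = 1381, giving F = 1381 / 3.3 = 418 N.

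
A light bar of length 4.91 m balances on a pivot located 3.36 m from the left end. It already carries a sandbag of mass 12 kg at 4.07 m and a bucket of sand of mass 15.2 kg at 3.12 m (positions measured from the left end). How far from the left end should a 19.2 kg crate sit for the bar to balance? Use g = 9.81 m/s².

Choose the pivot (at 3.36 m from the left end) as the axis so the support reaction has zero arm there.
Sandbag: 12 × 9.81 = 117.7 N down at 4.07 m → arm 0.71 m, τ = 117.7 × 0.71 = 83.57 N·m clockwise.
Bucket of sand: 15.2 × 9.81 = 149.1 N down at 3.12 m → arm 0.24 m, τ = 149.1 × 0.24 = 35.78 N·m counterclockwise.
Net moment of existing loads = 47.79 N·m clockwise.
The crate weighs 19.2 × 9.81 = 188.4 N and must supply an equal counterclockwise moment, so its lever arm about the pivot is 47.79 / 188.4 = 0.254 m.
That puts it at 3.36 − 0.254 = 3.11 m from the left end.

x ≈ 3.11 m from the left end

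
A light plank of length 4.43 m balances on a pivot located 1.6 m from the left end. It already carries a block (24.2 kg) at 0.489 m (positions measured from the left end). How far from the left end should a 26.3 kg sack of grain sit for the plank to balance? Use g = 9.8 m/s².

Sum moments about the pivot (at 1.6 m from the left end) (the support reaction has zero arm there).
Block: 24.2 × 9.8 = 237.2 N down at 0.489 m → arm 1.111 m, τ = 237.2 × 1.111 = 263.5 N·m counterclockwise.
Net moment of existing loads = 263.5 N·m counterclockwise.
The sack of grain weighs 26.3 × 9.8 = 257.7 N and must supply an equal clockwise moment, so its lever arm about the pivot is 263.5 / 257.7 = 1.02 m.
That puts it at 1.6 + 1.02 = 2.62 m from the left end.

x ≈ 2.62 m from the left end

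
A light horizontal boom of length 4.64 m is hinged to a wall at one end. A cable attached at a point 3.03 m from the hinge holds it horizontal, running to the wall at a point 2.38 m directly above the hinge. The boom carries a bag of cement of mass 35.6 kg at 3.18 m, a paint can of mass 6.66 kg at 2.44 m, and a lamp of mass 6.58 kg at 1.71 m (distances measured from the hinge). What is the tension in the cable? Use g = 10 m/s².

Sum moments about the hinge (the unknown hinge reaction has zero arm there).
Bag of cement: 35.6 × 10 = 356 N down at 3.18 m → arm 3.18 m, τ = 356 × 3.18 = 1132 N·m clockwise.
Paint can: 6.66 × 10 = 66.6 N down at 2.44 m → arm 2.44 m, τ = 66.6 × 2.44 = 162.5 N·m clockwise.
Lamp: 6.58 × 10 = 65.8 N down at 1.71 m → arm 1.71 m, τ = 65.8 × 1.71 = 112.5 N·m clockwise.
Total clockwise load moment = 1407 N·m.
The cable tension T acts at 3.03 m; only its component perpendicular to the boom, T sinθ, produces torque. sinθ = h/√(h²+d²) = 2.38/√(2.38²+3.03²) = 0.6177.
For rotational equilibrium, T × 3.03 × 0.6177 = 1407, so T = 1407 / 1.872 = 752 N.

T ≈ 752 N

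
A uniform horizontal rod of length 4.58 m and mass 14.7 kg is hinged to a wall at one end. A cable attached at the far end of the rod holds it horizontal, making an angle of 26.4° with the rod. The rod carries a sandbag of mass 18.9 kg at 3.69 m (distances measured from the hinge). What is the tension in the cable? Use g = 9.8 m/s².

T ≈ 498 N

About the hinge:
Beam weight: 14.7 × 9.8 = 144.1 N down at 2.29 m → arm 2.29 m, τ = 144.1 × 2.29 = 330 N·m clockwise.
Sandbag: 18.9 × 9.8 = 185.2 N down at 3.69 m → arm 3.69 m, τ = 185.2 × 3.69 = 683.4 N·m clockwise.
Total clockwise load moment = 1013 N·m.
The cable tension T acts at 4.58 m; only its component perpendicular to the rod, T sinθ, produces torque. sin 26.4° = 0.4446.
Στ = 0 ⇒ T × 4.58 × 0.4446 = 1013 ⇒ T = 1013 / 2.036 = 498 N.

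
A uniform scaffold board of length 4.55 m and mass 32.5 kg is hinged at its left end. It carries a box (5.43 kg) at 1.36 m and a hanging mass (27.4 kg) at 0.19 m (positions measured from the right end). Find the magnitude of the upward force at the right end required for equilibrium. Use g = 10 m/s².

Choose the left end as the axis so the unknown pivot reaction has zero arm there.
Beam weight: 32.5 × 10 = 325 N down at 2.275 m → arm 2.275 m, τ = 325 × 2.275 = 739.4 N·m clockwise.
Box: 5.43 × 10 = 54.3 N down at 1.36 m → arm 3.19 m, τ = 54.3 × 3.19 = 173.2 N·m clockwise.
Hanging mass: 27.4 × 10 = 274 N down at 0.19 m → arm 4.36 m, τ = 274 × 4.36 = 1195 N·m clockwise.
Net moment of the loads = 2108 N·m clockwise.
The upward force F acts at the right end, arm 4.55 m, giving F × 4.55 counterclockwise.
For rotational equilibrium, F × 4.55 = 2108, so F = 2108 / 4.55 = 463 N.

F ≈ 463 N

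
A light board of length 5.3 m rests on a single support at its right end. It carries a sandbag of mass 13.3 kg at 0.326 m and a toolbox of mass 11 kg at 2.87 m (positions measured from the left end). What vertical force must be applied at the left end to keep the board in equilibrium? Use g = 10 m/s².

F ≈ 175 N

Sum moments about the right end (the unknown pivot reaction has zero arm there).
Sandbag: 13.3 × 10 = 133 N down at 0.326 m → arm 4.974 m, τ = 133 × 4.974 = 661.5 N·m counterclockwise.
Toolbox: 11 × 10 = 110 N down at 2.87 m → arm 2.43 m, τ = 110 × 2.43 = 267.3 N·m counterclockwise.
Net moment of the loads = 928.8 N·m counterclockwise.
The upward force F acts at the left end, arm 5.3 m, giving F × 5.3 clockwise.
Στ = 0 ⇒ F × 5.3 = 928.8 ⇒ F = 928.8 / 5.3 = 175 N.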